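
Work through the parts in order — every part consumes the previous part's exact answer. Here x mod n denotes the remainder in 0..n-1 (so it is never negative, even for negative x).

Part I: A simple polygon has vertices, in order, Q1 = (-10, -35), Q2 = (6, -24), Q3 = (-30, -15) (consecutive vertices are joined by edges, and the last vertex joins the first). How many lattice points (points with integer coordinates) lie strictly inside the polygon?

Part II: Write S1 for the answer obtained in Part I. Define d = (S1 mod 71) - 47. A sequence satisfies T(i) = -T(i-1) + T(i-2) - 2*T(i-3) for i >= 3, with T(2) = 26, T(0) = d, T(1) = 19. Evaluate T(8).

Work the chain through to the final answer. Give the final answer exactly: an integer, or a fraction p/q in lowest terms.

Part I: cross terms: (-10*-24 - 6*-35)=450, (6*-15 - -30*-24)=-810, (-30*-35 - -10*-15)=900; twice the area = |540| = 540; area = 270; boundary points = 1 + 9 + 20 = 30; strictly interior points = area - boundary/2 + 1 = 256; answer 256
Part II: S1 = 256; d = -4; T(3) = -1*(26) + 1*(19) - 2*(-4) = 1; iterating: T(3)=1, T(4)=-13, T(5)=-38, T(6)=23, T(7)=-35, T(8)=134; answer 134

134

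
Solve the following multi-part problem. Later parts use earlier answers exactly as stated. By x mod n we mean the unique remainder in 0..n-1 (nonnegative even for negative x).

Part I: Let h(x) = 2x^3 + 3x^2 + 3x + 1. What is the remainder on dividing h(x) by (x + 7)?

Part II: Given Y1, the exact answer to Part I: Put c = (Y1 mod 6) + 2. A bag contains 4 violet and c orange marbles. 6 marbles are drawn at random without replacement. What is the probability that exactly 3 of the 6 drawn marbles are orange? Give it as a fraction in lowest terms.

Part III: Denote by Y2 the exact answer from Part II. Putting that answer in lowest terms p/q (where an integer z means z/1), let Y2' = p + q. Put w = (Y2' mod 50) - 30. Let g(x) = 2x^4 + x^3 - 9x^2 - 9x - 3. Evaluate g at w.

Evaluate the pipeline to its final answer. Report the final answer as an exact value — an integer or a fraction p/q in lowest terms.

57678

Part I: remainder = value at the root: 2*(-7)^3 + 3*(-7)^2 + 3*(-7)^1 + 1 = (-686) + (147) + (-21) + (1) = -559; answer -559
Part II: Y1 = -559; c = 7; total draws C(11,6) = 462; favorable C(7,3)*C(4,3) = 140; P = 10/33; answer 10/33
Part III: Y2 = 10/33; threaded value p + q = 43; w = 13; 2*(13)^4 + 1*(13)^3 - 9*(13)^2 - 9*(13)^1 - 3 = (57122) + (2197) + (-1521) + (-117) + (-3) = 57678; answer 57678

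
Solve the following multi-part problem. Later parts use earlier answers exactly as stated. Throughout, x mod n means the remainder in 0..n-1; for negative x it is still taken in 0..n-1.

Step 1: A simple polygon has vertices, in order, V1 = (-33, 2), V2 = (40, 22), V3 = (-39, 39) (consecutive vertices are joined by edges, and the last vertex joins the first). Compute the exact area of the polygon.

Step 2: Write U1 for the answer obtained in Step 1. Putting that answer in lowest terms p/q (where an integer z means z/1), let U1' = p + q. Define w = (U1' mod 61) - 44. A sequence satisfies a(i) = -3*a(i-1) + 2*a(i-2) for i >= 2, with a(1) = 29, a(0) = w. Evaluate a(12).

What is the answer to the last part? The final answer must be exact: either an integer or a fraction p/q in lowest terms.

Step 1: cross terms: (-33*22 - 40*2)=-806, (40*39 - -39*22)=2418, (-39*2 - -33*39)=1209; twice the area = |2821| = 2821; area = 2821/2; answer 2821/2
Step 2: U1 = 2821/2; threaded value p + q = 2823; w = -27; a(2) = -3*(29) + 2*(-27) = -141; iterating: a(2)=-141, a(3)=481, a(4)=-1725, a(5)=6137, a(6)=-21861, a(7)=77857, a(8)=-277293, a(9)=987593, a(10)=-3517365, a(11)=12527281, a(12)=-44616573; answer -44616573

-44616573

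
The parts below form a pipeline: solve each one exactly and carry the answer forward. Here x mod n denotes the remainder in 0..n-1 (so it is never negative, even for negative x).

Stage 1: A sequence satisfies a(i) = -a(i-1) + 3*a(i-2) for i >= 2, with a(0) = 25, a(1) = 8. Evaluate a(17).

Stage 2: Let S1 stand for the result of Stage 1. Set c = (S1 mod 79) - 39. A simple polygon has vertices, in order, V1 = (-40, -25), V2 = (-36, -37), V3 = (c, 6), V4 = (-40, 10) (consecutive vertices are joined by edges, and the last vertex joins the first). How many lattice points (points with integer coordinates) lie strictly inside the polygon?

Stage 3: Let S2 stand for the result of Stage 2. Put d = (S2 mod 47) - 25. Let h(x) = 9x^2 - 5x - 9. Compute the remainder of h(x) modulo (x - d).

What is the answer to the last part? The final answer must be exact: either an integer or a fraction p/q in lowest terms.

2507

Stage 1: a(2) = -1*(8) + 3*(25) = 67; iterating: a(2)=67, a(3)=-43, a(4)=244, a(5)=-373, a(6)=1105, a(7)=-2224, a(8)=5539, a(9)=-12211, a(10)=28828, a(11)=-65461, a(12)=151945, a(13)=-348328, a(14)=804163, a(15)=-1849147, a(16)=4261636, a(17)=-9809077; answer -9809077
Stage 2: S1 = -9809077; c = -2; cross terms: (-40*-37 - -36*-25)=580, (-36*6 - -2*-37)=-290, (-2*10 - -40*6)=220, (-40*-25 - -40*10)=1400; twice the area = |1910| = 1910; area = 955; boundary points = 4 + 1 + 2 + 35 = 42; strictly interior points = area - boundary/2 + 1 = 935; answer 935
Stage 3: S2 = 935; d = 17; remainder = value at the root: 9*(17)^2 - 5*(17)^1 - 9 = (2601) + (-85) + (-9) = 2507; answer 2507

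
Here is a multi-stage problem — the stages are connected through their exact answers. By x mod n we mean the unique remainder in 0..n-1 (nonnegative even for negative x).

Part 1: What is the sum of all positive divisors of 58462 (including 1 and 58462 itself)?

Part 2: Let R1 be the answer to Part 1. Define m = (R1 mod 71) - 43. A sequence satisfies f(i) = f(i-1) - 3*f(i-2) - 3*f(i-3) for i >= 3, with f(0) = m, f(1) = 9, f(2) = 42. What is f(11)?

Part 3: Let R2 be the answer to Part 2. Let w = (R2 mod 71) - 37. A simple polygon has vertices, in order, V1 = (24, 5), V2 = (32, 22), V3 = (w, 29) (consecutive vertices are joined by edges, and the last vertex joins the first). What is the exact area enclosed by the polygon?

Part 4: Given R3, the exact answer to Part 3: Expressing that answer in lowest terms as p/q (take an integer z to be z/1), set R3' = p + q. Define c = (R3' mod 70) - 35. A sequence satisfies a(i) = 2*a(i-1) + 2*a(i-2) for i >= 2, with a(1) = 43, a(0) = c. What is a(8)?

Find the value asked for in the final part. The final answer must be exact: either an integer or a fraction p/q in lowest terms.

Part 1: 58462 = 2 * 29231; sigma = (1 + 2) * (1 + 29231) = 3 * 29232 = 87696; answer 87696
Part 2: R1 = 87696; m = -32; f(3) = 1*(42) - 3*(9) - 3*(-32) = 111; iterating: f(3)=111, f(4)=-42, f(5)=-501, f(6)=-708, f(7)=921, f(8)=4548, f(9)=3909, f(10)=-12498, f(11)=-37869; answer -37869
Part 3: R2 = -37869; w = 8; cross terms: (24*22 - 32*5)=368, (32*29 - 8*22)=752, (8*5 - 24*29)=-656; twice the area = |464| = 464; area = 232; answer 232
Part 4: R3 = 232; threaded value p + q = 233; c = -12; a(2) = 2*(43) + 2*(-12) = 62; iterating: a(2)=62, a(3)=210, a(4)=544, a(5)=1508, a(6)=4104, a(7)=11224, a(8)=30656; answer 30656

30656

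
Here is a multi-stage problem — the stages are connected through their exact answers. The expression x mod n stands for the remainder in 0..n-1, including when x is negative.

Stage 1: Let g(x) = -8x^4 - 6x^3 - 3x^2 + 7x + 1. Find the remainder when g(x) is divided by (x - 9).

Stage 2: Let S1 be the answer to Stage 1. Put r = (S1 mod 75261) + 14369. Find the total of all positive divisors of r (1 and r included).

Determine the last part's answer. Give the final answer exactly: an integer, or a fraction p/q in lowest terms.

Stage 1: remainder = value at the root: -8*(9)^4 - 6*(9)^3 - 3*(9)^2 + 7*(9)^1 + 1 = (-52488) + (-4374) + (-243) + (63) + (1) = -57041; answer -57041
Stage 2: S1 = -57041; r = 32589; 32589 = 3^3 * 17 * 71; sigma = (1 + 3 + 9 + 27) * (1 + 17) * (1 + 71) = 40 * 18 * 72 = 51840; answer 51840

51840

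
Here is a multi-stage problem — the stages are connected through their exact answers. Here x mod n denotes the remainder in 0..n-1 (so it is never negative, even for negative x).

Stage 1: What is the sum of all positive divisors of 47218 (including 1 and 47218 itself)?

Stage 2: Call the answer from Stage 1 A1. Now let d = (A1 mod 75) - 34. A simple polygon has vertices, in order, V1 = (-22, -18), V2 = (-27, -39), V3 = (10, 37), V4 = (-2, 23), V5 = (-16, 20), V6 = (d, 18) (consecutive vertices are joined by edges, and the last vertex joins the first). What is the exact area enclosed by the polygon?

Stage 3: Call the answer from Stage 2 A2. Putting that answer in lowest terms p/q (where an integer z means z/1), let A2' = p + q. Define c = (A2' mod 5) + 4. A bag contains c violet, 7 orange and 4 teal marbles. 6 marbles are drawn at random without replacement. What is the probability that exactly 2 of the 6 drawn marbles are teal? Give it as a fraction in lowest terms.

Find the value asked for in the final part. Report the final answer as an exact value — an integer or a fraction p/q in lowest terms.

165/476

Stage 1: 47218 = 2 * 23609; sigma = (1 + 2) * (1 + 23609) = 3 * 23610 = 70830; answer 70830
Stage 2: A1 = 70830; d = -4; cross terms: (-22*-39 - -27*-18)=372, (-27*37 - 10*-39)=-609, (10*23 - -2*37)=304, (-2*20 - -16*23)=328, (-16*18 - -4*20)=-208, (-4*-18 - -22*18)=468; twice the area = |655| = 655; area = 655/2; answer 655/2
Stage 3: A2 = 655/2; threaded value p + q = 657; c = 6; total draws C(17,6) = 12376; favorable C(4,2)*C(13,4) = 4290; P = 165/476; answer 165/476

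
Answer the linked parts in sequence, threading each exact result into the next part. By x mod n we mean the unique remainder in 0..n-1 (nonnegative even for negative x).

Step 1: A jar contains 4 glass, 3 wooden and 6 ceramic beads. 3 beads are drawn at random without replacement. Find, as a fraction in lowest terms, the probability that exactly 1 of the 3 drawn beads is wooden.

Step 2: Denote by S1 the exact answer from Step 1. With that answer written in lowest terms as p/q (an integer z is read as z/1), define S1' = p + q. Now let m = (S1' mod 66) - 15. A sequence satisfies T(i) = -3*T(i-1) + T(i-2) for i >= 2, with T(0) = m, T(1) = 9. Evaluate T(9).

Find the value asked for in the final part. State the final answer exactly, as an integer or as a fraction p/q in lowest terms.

77460

Step 1: total draws C(13,3) = 286; favorable C(3,1)*C(10,2) = 135; P = 135/286; answer 135/286
Step 2: S1 = 135/286; threaded value p + q = 421; m = 10; T(2) = -3*(9) + 1*(10) = -17; iterating: T(2)=-17, T(3)=60, T(4)=-197, T(5)=651, T(6)=-2150, T(7)=7101, T(8)=-23453, T(9)=77460; answer 77460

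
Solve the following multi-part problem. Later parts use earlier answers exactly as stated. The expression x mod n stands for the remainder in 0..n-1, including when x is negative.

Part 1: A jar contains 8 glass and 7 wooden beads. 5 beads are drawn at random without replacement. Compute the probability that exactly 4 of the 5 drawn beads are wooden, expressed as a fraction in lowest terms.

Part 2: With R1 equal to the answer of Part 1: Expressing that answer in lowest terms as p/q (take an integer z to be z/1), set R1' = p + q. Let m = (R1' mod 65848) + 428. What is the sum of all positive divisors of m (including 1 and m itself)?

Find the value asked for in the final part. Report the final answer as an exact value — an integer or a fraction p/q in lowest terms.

1344

Part 1: total draws C(15,5) = 3003; favorable C(7,4)*C(8,1) = 280; P = 40/429; answer 40/429
Part 2: R1 = 40/429; threaded value p + q = 469; m = 897; 897 = 3 * 13 * 23; sigma = (1 + 3) * (1 + 13) * (1 + 23) = 4 * 14 * 24 = 1344; answer 1344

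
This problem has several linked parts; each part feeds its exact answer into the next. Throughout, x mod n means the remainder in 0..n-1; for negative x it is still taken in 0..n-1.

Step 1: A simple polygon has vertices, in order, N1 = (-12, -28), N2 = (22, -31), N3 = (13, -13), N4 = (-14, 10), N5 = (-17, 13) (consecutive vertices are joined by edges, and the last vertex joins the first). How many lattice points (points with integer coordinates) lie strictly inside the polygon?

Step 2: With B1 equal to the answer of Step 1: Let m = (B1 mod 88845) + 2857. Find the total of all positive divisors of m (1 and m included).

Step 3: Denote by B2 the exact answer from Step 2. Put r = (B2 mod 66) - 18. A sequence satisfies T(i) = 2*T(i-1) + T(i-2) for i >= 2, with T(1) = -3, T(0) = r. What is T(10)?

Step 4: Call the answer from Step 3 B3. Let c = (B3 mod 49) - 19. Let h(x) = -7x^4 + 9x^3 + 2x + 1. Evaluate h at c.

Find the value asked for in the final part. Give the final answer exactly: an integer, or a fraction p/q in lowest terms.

-19907

Step 1: cross terms: (-12*-31 - 22*-28)=988, (22*-13 - 13*-31)=117, (13*10 - -14*-13)=-52, (-14*13 - -17*10)=-12, (-17*-28 - -12*13)=632; twice the area = |1673| = 1673; area = 1673/2; boundary points = 1 + 9 + 1 + 3 + 1 = 15; strictly interior points = area - boundary/2 + 1 = 830; answer 830
Step 2: B1 = 830; m = 3687; 3687 = 3 * 1229; sigma = (1 + 3) * (1 + 1229) = 4 * 1230 = 4920; answer 4920
Step 3: B2 = 4920; r = 18; T(2) = 2*(-3) + 1*(18) = 12; iterating: T(2)=12, T(3)=21, T(4)=54, T(5)=129, T(6)=312, T(7)=753, T(8)=1818, T(9)=4389, T(10)=10596; answer 10596
Step 4: B3 = 10596; c = -7; -7*(-7)^4 + 9*(-7)^3 + 2*(-7)^1 + 1 = (-16807) + (-3087) + (-14) + (1) = -19907; answer -19907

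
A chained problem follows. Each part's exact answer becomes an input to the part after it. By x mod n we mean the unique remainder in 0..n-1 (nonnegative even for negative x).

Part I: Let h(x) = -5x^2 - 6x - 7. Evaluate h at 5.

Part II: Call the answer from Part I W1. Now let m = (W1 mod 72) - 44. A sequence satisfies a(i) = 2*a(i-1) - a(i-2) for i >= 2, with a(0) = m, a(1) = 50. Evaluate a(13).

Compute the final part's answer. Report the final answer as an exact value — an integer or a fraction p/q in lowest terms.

Part I: -5*(5)^2 - 6*(5)^1 - 7 = (-125) + (-30) + (-7) = -162; answer -162
Part II: W1 = -162; m = 10; a(2) = 2*(50) - 1*(10) = 90; iterating: a(2)=90, a(3)=130, a(4)=170, a(5)=210, a(6)=250, a(7)=290, a(8)=330, a(9)=370, a(10)=410, a(11)=450, a(12)=490, a(13)=530; answer 530

530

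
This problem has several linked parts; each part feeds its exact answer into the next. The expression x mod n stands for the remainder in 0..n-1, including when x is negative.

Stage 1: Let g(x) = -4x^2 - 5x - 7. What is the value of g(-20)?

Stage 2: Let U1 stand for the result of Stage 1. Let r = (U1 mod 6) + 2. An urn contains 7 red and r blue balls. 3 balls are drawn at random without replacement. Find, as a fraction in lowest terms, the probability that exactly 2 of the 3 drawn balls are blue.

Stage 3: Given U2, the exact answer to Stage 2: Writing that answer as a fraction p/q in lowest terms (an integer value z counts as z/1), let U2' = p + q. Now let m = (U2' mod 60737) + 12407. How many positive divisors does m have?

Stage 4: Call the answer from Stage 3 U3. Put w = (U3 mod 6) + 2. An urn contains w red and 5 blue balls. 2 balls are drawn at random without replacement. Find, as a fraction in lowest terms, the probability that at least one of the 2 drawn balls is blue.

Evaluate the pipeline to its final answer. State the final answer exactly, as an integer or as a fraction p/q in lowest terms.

5/6

Stage 1: -4*(-20)^2 - 5*(-20)^1 - 7 = (-1600) + (100) + (-7) = -1507; answer -1507
Stage 2: U1 = -1507; r = 7; total draws C(14,3) = 364; favorable C(7,2)*C(7,1) = 147; P = 21/52; answer 21/52
Stage 3: U2 = 21/52; threaded value p + q = 73; m = 12480; 12480 = 2^6 * 3 * 5 * 13; number of divisors = (6+1) * (1+1) * (1+1) * (1+1) = 56; answer 56
Stage 4: U3 = 56; w = 4; total draws C(9,2) = 36; complement C(4,2) = 6; favorable 36 - 6 = 30; P = 5/6; answer 5/6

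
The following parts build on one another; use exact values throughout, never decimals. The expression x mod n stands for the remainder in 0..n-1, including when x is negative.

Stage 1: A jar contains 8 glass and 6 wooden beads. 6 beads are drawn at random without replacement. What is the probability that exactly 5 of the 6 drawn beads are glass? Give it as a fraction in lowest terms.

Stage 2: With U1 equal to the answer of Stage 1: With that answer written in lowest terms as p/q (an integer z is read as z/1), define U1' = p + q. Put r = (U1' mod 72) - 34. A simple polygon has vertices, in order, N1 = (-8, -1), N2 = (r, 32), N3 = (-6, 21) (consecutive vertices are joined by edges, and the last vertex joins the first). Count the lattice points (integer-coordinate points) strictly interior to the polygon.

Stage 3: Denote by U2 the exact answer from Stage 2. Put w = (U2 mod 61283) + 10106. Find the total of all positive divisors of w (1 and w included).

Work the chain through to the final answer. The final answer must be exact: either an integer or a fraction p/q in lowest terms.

Stage 1: total draws C(14,6) = 3003; favorable C(8,5)*C(6,1) = 336; P = 16/143; answer 16/143
Stage 2: U1 = 16/143; threaded value p + q = 159; r = -19; cross terms: (-8*32 - -19*-1)=-275, (-19*21 - -6*32)=-207, (-6*-1 - -8*21)=174; twice the area = |-308| = 308; area = 154; boundary points = 11 + 1 + 2 = 14; strictly interior points = area - boundary/2 + 1 = 148; answer 148
Stage 3: U2 = 148; w = 10254; 10254 = 2 * 3 * 1709; sigma = (1 + 2) * (1 + 3) * (1 + 1709) = 3 * 4 * 1710 = 20520; answer 20520

20520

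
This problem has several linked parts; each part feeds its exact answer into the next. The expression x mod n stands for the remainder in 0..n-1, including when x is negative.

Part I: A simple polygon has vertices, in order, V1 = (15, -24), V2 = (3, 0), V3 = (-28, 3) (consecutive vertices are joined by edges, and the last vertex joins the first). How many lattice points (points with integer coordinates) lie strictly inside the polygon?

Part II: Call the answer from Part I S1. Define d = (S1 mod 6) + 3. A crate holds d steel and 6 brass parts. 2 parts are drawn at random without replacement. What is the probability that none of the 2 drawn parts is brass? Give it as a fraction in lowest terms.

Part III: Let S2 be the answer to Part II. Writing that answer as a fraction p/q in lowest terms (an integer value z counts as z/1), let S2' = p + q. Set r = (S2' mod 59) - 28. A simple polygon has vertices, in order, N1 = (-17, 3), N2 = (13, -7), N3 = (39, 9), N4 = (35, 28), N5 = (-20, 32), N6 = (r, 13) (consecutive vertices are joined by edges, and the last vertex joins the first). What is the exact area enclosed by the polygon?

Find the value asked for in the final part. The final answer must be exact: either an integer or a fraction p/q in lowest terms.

3323/2

Part I: cross terms: (15*0 - 3*-24)=72, (3*3 - -28*0)=9, (-28*-24 - 15*3)=627; twice the area = |708| = 708; area = 354; boundary points = 12 + 1 + 1 = 14; strictly interior points = area - boundary/2 + 1 = 348; answer 348
Part II: S1 = 348; d = 3; total draws C(9,2) = 36; favorable C(3,2) = 3; P = 1/12; answer 1/12
Part III: S2 = 1/12; threaded value p + q = 13; r = -15; cross terms: (-17*-7 - 13*3)=80, (13*9 - 39*-7)=390, (39*28 - 35*9)=777, (35*32 - -20*28)=1680, (-20*13 - -15*32)=220, (-15*3 - -17*13)=176; twice the area = |3323| = 3323; area = 3323/2; answer 3323/2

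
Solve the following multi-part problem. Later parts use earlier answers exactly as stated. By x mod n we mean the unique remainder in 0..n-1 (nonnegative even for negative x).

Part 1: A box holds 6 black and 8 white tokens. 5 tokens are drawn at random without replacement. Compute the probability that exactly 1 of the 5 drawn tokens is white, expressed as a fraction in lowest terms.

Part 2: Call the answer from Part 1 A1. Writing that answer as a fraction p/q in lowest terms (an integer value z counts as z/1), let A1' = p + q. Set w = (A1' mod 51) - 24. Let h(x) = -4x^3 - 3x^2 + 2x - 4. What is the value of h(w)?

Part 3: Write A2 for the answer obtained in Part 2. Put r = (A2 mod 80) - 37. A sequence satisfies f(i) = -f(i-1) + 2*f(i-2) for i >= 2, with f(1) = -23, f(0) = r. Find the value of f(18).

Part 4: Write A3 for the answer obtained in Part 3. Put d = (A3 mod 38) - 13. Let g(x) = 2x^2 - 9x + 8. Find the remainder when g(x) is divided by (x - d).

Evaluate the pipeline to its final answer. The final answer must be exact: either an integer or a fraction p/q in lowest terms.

-2

Part 1: total draws C(14,5) = 2002; favorable C(8,1)*C(6,4) = 120; P = 60/1001; answer 60/1001
Part 2: A1 = 60/1001; threaded value p + q = 1061; w = 17; -4*(17)^3 - 3*(17)^2 + 2*(17)^1 - 4 = (-19652) + (-867) + (34) + (-4) = -20489; answer -20489
Part 3: A2 = -20489; r = 34; f(2) = -1*(-23) + 2*(34) = 91; iterating: f(2)=91, f(3)=-137, f(4)=319, f(5)=-593, f(6)=1231, f(7)=-2417, f(8)=4879, f(9)=-9713, f(10)=19471, f(11)=-38897, f(12)=77839, f(13)=-155633, f(14)=311311, f(15)=-622577, f(16)=1245199, f(17)=-2490353, f(18)=4980751; answer 4980751
Part 4: A3 = 4980751; d = 2; remainder = value at the root: 2*(2)^2 - 9*(2)^1 + 8 = (8) + (-18) + (8) = -2; answer -2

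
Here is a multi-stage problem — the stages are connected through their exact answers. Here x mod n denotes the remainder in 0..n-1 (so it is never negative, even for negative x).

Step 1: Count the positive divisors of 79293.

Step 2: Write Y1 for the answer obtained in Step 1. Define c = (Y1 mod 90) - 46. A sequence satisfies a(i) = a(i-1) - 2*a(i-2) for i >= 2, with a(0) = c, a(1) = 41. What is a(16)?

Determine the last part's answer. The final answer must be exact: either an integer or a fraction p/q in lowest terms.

Step 1: 79293 = 3 * 26431; number of divisors = (1+1) * (1+1) = 4; answer 4
Step 2: Y1 = 4; c = -42; a(2) = 1*(41) - 2*(-42) = 125; iterating: a(2)=125, a(3)=43, a(4)=-207, a(5)=-293, a(6)=121, a(7)=707, a(8)=465, a(9)=-949, a(10)=-1879, a(11)=19, a(12)=3777, a(13)=3739, a(14)=-3815, a(15)=-11293, a(16)=-3663; answer -3663

-3663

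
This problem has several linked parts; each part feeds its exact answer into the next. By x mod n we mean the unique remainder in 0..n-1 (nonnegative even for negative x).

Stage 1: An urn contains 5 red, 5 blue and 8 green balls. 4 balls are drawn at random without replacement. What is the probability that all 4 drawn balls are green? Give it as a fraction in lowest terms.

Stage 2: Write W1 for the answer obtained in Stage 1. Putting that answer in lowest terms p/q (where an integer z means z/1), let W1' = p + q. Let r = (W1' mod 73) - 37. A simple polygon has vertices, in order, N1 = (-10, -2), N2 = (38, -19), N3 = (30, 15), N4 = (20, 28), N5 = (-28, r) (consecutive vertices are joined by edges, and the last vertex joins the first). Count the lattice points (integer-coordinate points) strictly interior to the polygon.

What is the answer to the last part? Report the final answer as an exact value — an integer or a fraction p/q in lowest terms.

1149

Stage 1: total draws C(18,4) = 3060; favorable C(8,4) = 70; P = 7/306; answer 7/306
Stage 2: W1 = 7/306; threaded value p + q = 313; r = -16; cross terms: (-10*-19 - 38*-2)=266, (38*15 - 30*-19)=1140, (30*28 - 20*15)=540, (20*-16 - -28*28)=464, (-28*-2 - -10*-16)=-104; twice the area = |2306| = 2306; area = 1153; boundary points = 1 + 2 + 1 + 4 + 2 = 10; strictly interior points = area - boundary/2 + 1 = 1149; answer 1149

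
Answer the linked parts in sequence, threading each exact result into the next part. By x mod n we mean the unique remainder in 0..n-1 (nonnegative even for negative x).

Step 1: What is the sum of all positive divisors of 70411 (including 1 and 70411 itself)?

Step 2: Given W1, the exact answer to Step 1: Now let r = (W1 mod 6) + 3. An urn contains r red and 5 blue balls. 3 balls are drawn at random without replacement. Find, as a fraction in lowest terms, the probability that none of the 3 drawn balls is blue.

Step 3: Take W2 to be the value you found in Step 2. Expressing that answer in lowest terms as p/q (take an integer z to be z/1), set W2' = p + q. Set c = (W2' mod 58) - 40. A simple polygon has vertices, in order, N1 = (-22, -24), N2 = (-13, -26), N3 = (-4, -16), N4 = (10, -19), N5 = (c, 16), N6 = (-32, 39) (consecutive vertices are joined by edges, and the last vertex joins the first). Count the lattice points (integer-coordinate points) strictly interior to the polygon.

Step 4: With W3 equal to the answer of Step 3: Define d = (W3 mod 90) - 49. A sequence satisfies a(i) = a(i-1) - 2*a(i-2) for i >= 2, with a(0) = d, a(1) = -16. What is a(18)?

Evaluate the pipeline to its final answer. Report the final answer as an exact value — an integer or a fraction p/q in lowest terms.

Step 1: 70411 = 11 * 37 * 173; sigma = (1 + 11) * (1 + 37) * (1 + 173) = 12 * 38 * 174 = 79344; answer 79344
Step 2: W1 = 79344; r = 3; total draws C(8,3) = 56; favorable C(3,3) = 1; P = 1/56; answer 1/56
Step 3: W2 = 1/56; threaded value p + q = 57; c = 17; cross terms: (-22*-26 - -13*-24)=260, (-13*-16 - -4*-26)=104, (-4*-19 - 10*-16)=236, (10*16 - 17*-19)=483, (17*39 - -32*16)=1175, (-32*-24 - -22*39)=1626; twice the area = |3884| = 3884; area = 1942; boundary points = 1 + 1 + 1 + 7 + 1 + 1 = 12; strictly interior points = area - boundary/2 + 1 = 1937; answer 1937
Step 4: W3 = 1937; d = -2; a(2) = 1*(-16) - 2*(-2) = -12; iterating: a(2)=-12, a(3)=20, a(4)=44, a(5)=4, a(6)=-84, a(7)=-92, a(8)=76, a(9)=260, a(10)=108, a(11)=-412, a(12)=-628, a(13)=196, a(14)=1452, a(15)=1060, a(16)=-1844, a(17)=-3964, a(18)=-276; answer -276

-276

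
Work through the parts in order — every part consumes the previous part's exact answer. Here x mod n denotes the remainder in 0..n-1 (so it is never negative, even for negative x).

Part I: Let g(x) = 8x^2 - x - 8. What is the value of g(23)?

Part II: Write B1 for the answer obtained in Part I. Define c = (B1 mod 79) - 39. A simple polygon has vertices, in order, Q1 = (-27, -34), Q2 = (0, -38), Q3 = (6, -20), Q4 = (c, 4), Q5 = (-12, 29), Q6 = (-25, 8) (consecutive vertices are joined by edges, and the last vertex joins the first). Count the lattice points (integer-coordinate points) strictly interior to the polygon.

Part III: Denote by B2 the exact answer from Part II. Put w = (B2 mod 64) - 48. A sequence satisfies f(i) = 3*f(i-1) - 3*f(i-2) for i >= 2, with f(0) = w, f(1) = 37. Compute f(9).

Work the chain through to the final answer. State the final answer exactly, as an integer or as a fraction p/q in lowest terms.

-2835

Part I: 8*(23)^2 - 1*(23)^1 - 8 = (4232) + (-23) + (-8) = 4201; answer 4201
Part II: B1 = 4201; c = -25; cross terms: (-27*-38 - 0*-34)=1026, (0*-20 - 6*-38)=228, (6*4 - -25*-20)=-476, (-25*29 - -12*4)=-677, (-12*8 - -25*29)=629, (-25*-34 - -27*8)=1066; twice the area = |1796| = 1796; area = 898; boundary points = 1 + 6 + 1 + 1 + 1 + 2 = 12; strictly interior points = area - boundary/2 + 1 = 893; answer 893
Part III: B2 = 893; w = 13; f(2) = 3*(37) - 3*(13) = 72; iterating: f(2)=72, f(3)=105, f(4)=99, f(5)=-18, f(6)=-351, f(7)=-999, f(8)=-1944, f(9)=-2835; answer -2835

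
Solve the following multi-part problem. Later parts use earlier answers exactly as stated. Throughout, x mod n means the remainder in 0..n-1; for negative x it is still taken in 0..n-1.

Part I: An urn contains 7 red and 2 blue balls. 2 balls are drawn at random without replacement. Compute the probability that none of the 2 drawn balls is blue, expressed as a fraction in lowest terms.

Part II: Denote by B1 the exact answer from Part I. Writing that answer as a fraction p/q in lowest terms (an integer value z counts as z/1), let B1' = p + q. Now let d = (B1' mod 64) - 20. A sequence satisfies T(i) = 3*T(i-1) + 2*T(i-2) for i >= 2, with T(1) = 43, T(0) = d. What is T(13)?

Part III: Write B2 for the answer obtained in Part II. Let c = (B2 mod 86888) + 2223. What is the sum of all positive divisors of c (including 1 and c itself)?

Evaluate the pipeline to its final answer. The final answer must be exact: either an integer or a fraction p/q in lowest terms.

95760

Part I: total draws C(9,2) = 36; favorable C(7,2) = 21; P = 7/12; answer 7/12
Part II: B1 = 7/12; threaded value p + q = 19; d = -1; T(2) = 3*(43) + 2*(-1) = 127; iterating: T(2)=127, T(3)=467, T(4)=1655, T(5)=5899, T(6)=21007, T(7)=74819, T(8)=266471, T(9)=949051, T(10)=3380095, T(11)=12038387, T(12)=42875351, T(13)=152702827; answer 152702827
Part III: B2 = 152702827; c = 42834; 42834 = 2 * 3 * 11^2 * 59; sigma = (1 + 2) * (1 + 3) * (1 + 11 + 121) * (1 + 59) = 3 * 4 * 133 * 60 = 95760; answer 95760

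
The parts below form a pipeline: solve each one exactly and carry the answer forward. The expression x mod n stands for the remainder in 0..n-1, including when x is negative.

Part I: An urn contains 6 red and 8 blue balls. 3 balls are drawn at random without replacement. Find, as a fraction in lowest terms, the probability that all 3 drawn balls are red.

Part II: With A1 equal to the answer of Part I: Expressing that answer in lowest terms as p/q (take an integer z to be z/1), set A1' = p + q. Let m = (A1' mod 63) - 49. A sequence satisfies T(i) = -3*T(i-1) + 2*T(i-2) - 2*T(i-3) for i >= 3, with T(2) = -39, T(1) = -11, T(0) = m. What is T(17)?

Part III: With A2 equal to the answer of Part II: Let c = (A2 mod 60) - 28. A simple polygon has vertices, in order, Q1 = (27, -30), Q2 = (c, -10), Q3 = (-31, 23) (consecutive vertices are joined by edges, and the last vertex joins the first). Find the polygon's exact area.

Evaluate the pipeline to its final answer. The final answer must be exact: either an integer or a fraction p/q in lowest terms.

Part I: total draws C(14,3) = 364; favorable C(6,3) = 20; P = 5/91; answer 5/91
Part II: A1 = 5/91; threaded value p + q = 96; m = -16; T(3) = -3*(-39) + 2*(-11) - 2*(-16) = 127; iterating: T(3)=127, T(4)=-437, T(5)=1643, T(6)=-6057, T(7)=22331, T(8)=-82393, T(9)=303955, T(10)=-1121313, T(11)=4136635, T(12)=-15260441, T(13)=56297219, T(14)=-207685809, T(15)=766172747, T(16)=-2826484297, T(17)=10427170003; answer 10427170003
Part III: A2 = 10427170003; c = 15; cross terms: (27*-10 - 15*-30)=180, (15*23 - -31*-10)=35, (-31*-30 - 27*23)=309; twice the area = |524| = 524; area = 262; answer 262

262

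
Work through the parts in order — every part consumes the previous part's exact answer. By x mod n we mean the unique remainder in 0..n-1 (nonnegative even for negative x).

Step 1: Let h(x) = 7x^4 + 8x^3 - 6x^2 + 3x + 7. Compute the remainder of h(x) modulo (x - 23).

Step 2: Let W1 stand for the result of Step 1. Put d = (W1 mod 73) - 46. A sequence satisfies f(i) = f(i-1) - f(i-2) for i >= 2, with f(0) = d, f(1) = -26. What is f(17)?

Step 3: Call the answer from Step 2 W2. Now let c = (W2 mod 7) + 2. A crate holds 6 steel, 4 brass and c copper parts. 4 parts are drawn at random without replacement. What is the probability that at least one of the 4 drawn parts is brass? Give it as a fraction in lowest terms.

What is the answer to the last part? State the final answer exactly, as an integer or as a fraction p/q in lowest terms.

589/715

Step 1: remainder = value at the root: 7*(23)^4 + 8*(23)^3 - 6*(23)^2 + 3*(23)^1 + 7 = (1958887) + (97336) + (-3174) + (69) + (7) = 2053125; answer 2053125
Step 2: W1 = 2053125; d = -46; f(2) = 1*(-26) - 1*(-46) = 20; iterating: f(2)=20, f(3)=46, f(4)=26, f(5)=-20, f(6)=-46, f(7)=-26, f(8)=20, f(9)=46, f(10)=26, f(11)=-20, f(12)=-46, f(13)=-26, f(14)=20, f(15)=46, f(16)=26, f(17)=-20; answer -20
Step 3: W2 = -20; c = 3; total draws C(13,4) = 715; complement C(9,4) = 126; favorable 715 - 126 = 589; P = 589/715; answer 589/715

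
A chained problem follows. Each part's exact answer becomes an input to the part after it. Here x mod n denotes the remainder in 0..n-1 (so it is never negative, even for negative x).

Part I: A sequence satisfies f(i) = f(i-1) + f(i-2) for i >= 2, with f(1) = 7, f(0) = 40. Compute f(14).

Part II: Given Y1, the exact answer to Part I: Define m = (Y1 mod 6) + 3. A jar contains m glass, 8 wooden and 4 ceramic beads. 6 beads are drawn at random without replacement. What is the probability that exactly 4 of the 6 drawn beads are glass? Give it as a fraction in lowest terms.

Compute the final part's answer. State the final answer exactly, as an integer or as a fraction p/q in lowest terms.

Part I: f(2) = 1*(7) + 1*(40) = 47; iterating: f(2)=47, f(3)=54, f(4)=101, f(5)=155, f(6)=256, f(7)=411, f(8)=667, f(9)=1078, f(10)=1745, f(11)=2823, f(12)=4568, f(13)=7391, f(14)=11959; answer 11959
Part II: Y1 = 11959; m = 4; total draws C(16,6) = 8008; favorable C(4,4)*C(12,2) = 66; P = 3/364; answer 3/364

3/364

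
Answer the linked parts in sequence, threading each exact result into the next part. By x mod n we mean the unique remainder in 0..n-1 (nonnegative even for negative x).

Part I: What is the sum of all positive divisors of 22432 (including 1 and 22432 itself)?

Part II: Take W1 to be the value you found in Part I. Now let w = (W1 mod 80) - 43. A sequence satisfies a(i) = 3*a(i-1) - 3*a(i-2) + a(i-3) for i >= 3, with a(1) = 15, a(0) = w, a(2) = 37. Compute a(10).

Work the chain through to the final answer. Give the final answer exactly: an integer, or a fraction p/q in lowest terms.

1293

Part I: 22432 = 2^5 * 701; sigma = (1 + 2 + 4 + 8 + 16 + 32) * (1 + 701) = 63 * 702 = 44226; answer 44226
Part II: W1 = 44226; w = 23; a(3) = 3*(37) - 3*(15) + 1*(23) = 89; iterating: a(3)=89, a(4)=171, a(5)=283, a(6)=425, a(7)=597, a(8)=799, a(9)=1031, a(10)=1293; answer 1293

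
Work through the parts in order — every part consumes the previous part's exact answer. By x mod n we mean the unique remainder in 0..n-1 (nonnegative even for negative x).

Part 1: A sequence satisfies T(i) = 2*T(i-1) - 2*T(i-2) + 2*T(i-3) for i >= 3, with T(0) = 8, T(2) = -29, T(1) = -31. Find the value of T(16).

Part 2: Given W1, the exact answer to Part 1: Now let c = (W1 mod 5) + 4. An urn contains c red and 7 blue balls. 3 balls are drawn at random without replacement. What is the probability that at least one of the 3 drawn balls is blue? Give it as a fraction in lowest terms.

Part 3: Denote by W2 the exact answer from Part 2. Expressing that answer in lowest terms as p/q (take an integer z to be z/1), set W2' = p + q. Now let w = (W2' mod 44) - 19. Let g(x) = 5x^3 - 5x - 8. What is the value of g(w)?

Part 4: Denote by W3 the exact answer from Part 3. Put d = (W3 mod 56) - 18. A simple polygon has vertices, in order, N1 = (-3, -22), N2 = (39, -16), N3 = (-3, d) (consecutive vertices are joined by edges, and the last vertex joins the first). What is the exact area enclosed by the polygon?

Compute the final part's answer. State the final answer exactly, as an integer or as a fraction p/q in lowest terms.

84

Part 1: T(3) = 2*(-29) - 2*(-31) + 2*(8) = 20; iterating: T(3)=20, T(4)=36, T(5)=-26, T(6)=-84, T(7)=-44, T(8)=28, T(9)=-24, T(10)=-192, T(11)=-280, T(12)=-224, T(13)=-272, T(14)=-656, T(15)=-1216, T(16)=-1664; answer -1664
Part 2: W1 = -1664; c = 5; total draws C(12,3) = 220; complement C(5,3) = 10; favorable 220 - 10 = 210; P = 21/22; answer 21/22
Part 3: W2 = 21/22; threaded value p + q = 43; w = 24; 5*(24)^3 - 5*(24)^1 - 8 = (69120) + (-120) + (-8) = 68992; answer 68992
Part 4: W3 = 68992; d = -18; cross terms: (-3*-16 - 39*-22)=906, (39*-18 - -3*-16)=-750, (-3*-22 - -3*-18)=12; twice the area = |168| = 168; area = 84; answer 84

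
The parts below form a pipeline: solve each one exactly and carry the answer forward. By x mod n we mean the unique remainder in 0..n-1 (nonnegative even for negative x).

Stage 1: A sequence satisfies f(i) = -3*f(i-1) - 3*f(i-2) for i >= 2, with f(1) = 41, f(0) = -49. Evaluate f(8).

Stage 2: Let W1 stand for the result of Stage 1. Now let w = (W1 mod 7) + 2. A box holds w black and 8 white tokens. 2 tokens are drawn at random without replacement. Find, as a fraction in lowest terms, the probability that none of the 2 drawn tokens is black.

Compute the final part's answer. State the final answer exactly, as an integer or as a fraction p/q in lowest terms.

Stage 1: f(2) = -3*(41) - 3*(-49) = 24; iterating: f(2)=24, f(3)=-195, f(4)=513, f(5)=-954, f(6)=1323, f(7)=-1107, f(8)=-648; answer -648
Stage 2: W1 = -648; w = 5; total draws C(13,2) = 78; favorable C(8,2) = 28; P = 14/39; answer 14/39

14/39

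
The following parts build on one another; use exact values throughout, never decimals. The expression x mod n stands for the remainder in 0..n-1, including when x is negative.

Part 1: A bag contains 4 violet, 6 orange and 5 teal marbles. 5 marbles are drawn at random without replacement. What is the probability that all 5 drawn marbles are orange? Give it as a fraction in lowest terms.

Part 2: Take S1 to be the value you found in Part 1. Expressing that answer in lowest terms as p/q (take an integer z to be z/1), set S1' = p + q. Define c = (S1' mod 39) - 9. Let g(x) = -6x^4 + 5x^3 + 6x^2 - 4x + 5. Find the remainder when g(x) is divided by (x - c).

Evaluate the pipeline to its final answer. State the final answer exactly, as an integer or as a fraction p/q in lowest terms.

-745536

Part 1: total draws C(15,5) = 3003; favorable C(6,5) = 6; P = 2/1001; answer 2/1001
Part 2: S1 = 2/1001; threaded value p + q = 1003; c = 19; remainder = value at the root: -6*(19)^4 + 5*(19)^3 + 6*(19)^2 - 4*(19)^1 + 5 = (-781926) + (34295) + (2166) + (-76) + (5) = -745536; answer -745536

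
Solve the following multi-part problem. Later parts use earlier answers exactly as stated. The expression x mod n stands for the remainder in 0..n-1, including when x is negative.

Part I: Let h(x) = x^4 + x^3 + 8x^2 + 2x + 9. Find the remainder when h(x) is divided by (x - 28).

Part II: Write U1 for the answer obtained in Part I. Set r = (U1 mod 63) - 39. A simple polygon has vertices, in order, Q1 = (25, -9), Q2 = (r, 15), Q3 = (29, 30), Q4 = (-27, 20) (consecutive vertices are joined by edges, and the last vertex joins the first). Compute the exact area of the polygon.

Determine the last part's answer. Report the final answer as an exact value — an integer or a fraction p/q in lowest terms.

361

Part I: remainder = value at the root: 1*(28)^4 + 1*(28)^3 + 8*(28)^2 + 2*(28)^1 + 9 = (614656) + (21952) + (6272) + (56) + (9) = 642945; answer 642945
Part II: U1 = 642945; r = -9; cross terms: (25*15 - -9*-9)=294, (-9*30 - 29*15)=-705, (29*20 - -27*30)=1390, (-27*-9 - 25*20)=-257; twice the area = |722| = 722; area = 361; answer 361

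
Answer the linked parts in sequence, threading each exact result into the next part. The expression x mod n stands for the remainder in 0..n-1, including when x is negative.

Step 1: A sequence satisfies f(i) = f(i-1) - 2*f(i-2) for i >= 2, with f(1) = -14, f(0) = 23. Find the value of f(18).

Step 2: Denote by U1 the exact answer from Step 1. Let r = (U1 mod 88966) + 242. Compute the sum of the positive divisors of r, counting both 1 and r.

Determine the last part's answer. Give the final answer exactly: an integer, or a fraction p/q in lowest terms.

Step 1: f(2) = 1*(-14) - 2*(23) = -60; iterating: f(2)=-60, f(3)=-32, f(4)=88, f(5)=152, f(6)=-24, f(7)=-328, f(8)=-280, f(9)=376, f(10)=936, f(11)=184, f(12)=-1688, f(13)=-2056, f(14)=1320, f(15)=5432, f(16)=2792, f(17)=-8072, f(18)=-13656; answer -13656
Step 2: U1 = -13656; r = 75552; 75552 = 2^5 * 3 * 787; sigma = (1 + 2 + 4 + 8 + 16 + 32) * (1 + 3) * (1 + 787) = 63 * 4 * 788 = 198576; answer 198576

198576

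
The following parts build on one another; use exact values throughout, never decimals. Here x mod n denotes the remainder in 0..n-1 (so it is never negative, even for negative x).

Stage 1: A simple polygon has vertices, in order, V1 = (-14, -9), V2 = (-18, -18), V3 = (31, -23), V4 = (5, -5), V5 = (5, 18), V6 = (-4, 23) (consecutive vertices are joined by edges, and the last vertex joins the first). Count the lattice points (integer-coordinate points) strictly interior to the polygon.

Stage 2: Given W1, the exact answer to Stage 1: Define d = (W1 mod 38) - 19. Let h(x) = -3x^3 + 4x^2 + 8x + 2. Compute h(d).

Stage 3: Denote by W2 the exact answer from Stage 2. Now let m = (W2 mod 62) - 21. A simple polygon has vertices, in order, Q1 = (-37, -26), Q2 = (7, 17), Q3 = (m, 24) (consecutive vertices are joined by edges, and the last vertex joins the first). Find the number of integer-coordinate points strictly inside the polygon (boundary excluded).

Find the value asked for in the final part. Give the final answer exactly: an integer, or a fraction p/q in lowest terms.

235

Stage 1: cross terms: (-14*-18 - -18*-9)=90, (-18*-23 - 31*-18)=972, (31*-5 - 5*-23)=-40, (5*18 - 5*-5)=115, (5*23 - -4*18)=187, (-4*-9 - -14*23)=358; twice the area = |1682| = 1682; area = 841; boundary points = 1 + 1 + 2 + 23 + 1 + 2 = 30; strictly interior points = area - boundary/2 + 1 = 827; answer 827
Stage 2: W1 = 827; d = 10; -3*(10)^3 + 4*(10)^2 + 8*(10)^1 + 2 = (-3000) + (400) + (80) + (2) = -2518; answer -2518
Stage 3: W2 = -2518; m = 3; cross terms: (-37*17 - 7*-26)=-447, (7*24 - 3*17)=117, (3*-26 - -37*24)=810; twice the area = |480| = 480; area = 240; boundary points = 1 + 1 + 10 = 12; strictly interior points = area - boundary/2 + 1 = 235; answer 235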